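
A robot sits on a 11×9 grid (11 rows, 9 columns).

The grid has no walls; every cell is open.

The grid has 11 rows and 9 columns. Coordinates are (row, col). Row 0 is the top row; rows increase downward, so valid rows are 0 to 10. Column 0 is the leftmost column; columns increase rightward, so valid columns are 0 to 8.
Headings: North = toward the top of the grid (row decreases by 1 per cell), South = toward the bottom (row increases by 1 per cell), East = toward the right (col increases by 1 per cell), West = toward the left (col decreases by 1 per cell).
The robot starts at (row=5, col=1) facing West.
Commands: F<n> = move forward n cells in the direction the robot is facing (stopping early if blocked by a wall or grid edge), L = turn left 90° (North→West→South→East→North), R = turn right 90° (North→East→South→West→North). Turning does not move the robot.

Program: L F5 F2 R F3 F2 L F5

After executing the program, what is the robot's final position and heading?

Start: (row=5, col=1), facing West
  L: turn left, now facing South
  F5: move forward 5, now at (row=10, col=1)
  F2: move forward 0/2 (blocked), now at (row=10, col=1)
  R: turn right, now facing West
  F3: move forward 1/3 (blocked), now at (row=10, col=0)
  F2: move forward 0/2 (blocked), now at (row=10, col=0)
  L: turn left, now facing South
  F5: move forward 0/5 (blocked), now at (row=10, col=0)
Final: (row=10, col=0), facing South

Answer: Final position: (row=10, col=0), facing South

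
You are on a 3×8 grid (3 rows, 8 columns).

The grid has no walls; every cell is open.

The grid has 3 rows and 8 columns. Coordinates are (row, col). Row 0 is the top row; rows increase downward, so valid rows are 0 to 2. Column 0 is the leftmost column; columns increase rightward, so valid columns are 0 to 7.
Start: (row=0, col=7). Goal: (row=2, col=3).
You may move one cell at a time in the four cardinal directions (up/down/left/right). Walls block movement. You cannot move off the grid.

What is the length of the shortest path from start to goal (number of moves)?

BFS from (row=0, col=7) until reaching (row=2, col=3):
  Distance 0: (row=0, col=7)
  Distance 1: (row=0, col=6), (row=1, col=7)
  Distance 2: (row=0, col=5), (row=1, col=6), (row=2, col=7)
  Distance 3: (row=0, col=4), (row=1, col=5), (row=2, col=6)
  Distance 4: (row=0, col=3), (row=1, col=4), (row=2, col=5)
  Distance 5: (row=0, col=2), (row=1, col=3), (row=2, col=4)
  Distance 6: (row=0, col=1), (row=1, col=2), (row=2, col=3)  <- goal reached here
One shortest path (6 moves): (row=0, col=7) -> (row=0, col=6) -> (row=0, col=5) -> (row=0, col=4) -> (row=0, col=3) -> (row=1, col=3) -> (row=2, col=3)

Answer: Shortest path length: 6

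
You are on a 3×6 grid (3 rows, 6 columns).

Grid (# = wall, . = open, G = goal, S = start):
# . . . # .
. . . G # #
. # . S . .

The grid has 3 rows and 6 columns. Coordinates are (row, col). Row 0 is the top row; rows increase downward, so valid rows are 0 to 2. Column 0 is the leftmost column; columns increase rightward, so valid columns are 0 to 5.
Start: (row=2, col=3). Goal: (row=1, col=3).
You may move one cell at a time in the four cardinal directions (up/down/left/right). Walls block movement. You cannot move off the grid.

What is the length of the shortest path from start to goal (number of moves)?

BFS from (row=2, col=3) until reaching (row=1, col=3):
  Distance 0: (row=2, col=3)
  Distance 1: (row=1, col=3), (row=2, col=2), (row=2, col=4)  <- goal reached here
One shortest path (1 moves): (row=2, col=3) -> (row=1, col=3)

Answer: Shortest path length: 1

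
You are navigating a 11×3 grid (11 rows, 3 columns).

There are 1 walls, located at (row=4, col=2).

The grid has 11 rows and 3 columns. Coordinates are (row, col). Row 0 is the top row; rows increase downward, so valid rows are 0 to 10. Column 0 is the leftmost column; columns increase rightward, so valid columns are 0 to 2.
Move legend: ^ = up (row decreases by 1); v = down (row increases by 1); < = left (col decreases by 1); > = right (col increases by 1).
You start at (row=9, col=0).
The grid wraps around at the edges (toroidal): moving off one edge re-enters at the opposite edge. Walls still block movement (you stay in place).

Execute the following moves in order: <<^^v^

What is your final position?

Start: (row=9, col=0)
  < (left): (row=9, col=0) -> (row=9, col=2)
  < (left): (row=9, col=2) -> (row=9, col=1)
  ^ (up): (row=9, col=1) -> (row=8, col=1)
  ^ (up): (row=8, col=1) -> (row=7, col=1)
  v (down): (row=7, col=1) -> (row=8, col=1)
  ^ (up): (row=8, col=1) -> (row=7, col=1)
Final: (row=7, col=1)

Answer: Final position: (row=7, col=1)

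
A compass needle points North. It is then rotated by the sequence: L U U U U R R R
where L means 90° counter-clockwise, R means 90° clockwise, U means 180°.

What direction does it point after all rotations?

Answer: Final heading: South

Derivation:
Start: North
  L (left (90° counter-clockwise)) -> West
  U (U-turn (180°)) -> East
  U (U-turn (180°)) -> West
  U (U-turn (180°)) -> East
  U (U-turn (180°)) -> West
  R (right (90° clockwise)) -> North
  R (right (90° clockwise)) -> East
  R (right (90° clockwise)) -> South
Final: South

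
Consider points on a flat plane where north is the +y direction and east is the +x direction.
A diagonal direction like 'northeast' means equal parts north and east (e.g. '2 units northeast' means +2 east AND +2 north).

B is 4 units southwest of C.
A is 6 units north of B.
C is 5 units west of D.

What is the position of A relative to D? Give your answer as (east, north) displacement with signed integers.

Answer: A is at (east=-9, north=2) relative to D.

Derivation:
Place D at the origin (east=0, north=0).
  C is 5 units west of D: delta (east=-5, north=+0); C at (east=-5, north=0).
  B is 4 units southwest of C: delta (east=-4, north=-4); B at (east=-9, north=-4).
  A is 6 units north of B: delta (east=+0, north=+6); A at (east=-9, north=2).
Therefore A relative to D: (east=-9, north=2).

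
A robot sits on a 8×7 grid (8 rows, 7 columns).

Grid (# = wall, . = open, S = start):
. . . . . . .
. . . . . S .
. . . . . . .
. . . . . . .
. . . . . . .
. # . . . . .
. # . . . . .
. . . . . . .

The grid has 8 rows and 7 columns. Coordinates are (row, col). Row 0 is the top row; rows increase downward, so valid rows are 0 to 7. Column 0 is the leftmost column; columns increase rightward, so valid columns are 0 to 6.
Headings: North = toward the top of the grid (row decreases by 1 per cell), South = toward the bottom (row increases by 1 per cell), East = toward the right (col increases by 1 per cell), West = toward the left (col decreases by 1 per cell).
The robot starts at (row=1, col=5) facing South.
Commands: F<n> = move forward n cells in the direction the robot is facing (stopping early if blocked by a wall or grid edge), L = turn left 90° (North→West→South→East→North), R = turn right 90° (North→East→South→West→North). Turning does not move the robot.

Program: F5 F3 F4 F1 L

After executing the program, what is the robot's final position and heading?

Start: (row=1, col=5), facing South
  F5: move forward 5, now at (row=6, col=5)
  F3: move forward 1/3 (blocked), now at (row=7, col=5)
  F4: move forward 0/4 (blocked), now at (row=7, col=5)
  F1: move forward 0/1 (blocked), now at (row=7, col=5)
  L: turn left, now facing East
Final: (row=7, col=5), facing East

Answer: Final position: (row=7, col=5), facing East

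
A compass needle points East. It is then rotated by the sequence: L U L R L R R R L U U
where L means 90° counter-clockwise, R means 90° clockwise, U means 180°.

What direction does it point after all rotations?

Answer: Final heading: West

Derivation:
Start: East
  L (left (90° counter-clockwise)) -> North
  U (U-turn (180°)) -> South
  L (left (90° counter-clockwise)) -> East
  R (right (90° clockwise)) -> South
  L (left (90° counter-clockwise)) -> East
  R (right (90° clockwise)) -> South
  R (right (90° clockwise)) -> West
  R (right (90° clockwise)) -> North
  L (left (90° counter-clockwise)) -> West
  U (U-turn (180°)) -> East
  U (U-turn (180°)) -> West
Final: West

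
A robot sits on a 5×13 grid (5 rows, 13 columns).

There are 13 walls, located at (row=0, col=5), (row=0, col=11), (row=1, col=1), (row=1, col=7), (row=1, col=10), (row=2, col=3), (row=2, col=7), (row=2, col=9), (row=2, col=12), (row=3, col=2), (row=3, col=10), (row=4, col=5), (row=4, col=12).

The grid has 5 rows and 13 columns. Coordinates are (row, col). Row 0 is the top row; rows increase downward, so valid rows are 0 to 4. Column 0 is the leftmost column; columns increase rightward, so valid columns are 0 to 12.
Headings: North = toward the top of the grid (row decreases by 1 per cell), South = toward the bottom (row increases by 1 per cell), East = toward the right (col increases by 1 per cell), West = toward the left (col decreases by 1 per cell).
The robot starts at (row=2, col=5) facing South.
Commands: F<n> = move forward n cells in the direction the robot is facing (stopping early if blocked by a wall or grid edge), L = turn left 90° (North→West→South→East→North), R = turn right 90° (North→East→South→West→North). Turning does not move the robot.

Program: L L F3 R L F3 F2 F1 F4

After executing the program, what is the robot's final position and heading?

Start: (row=2, col=5), facing South
  L: turn left, now facing East
  L: turn left, now facing North
  F3: move forward 1/3 (blocked), now at (row=1, col=5)
  R: turn right, now facing East
  L: turn left, now facing North
  F3: move forward 0/3 (blocked), now at (row=1, col=5)
  F2: move forward 0/2 (blocked), now at (row=1, col=5)
  F1: move forward 0/1 (blocked), now at (row=1, col=5)
  F4: move forward 0/4 (blocked), now at (row=1, col=5)
Final: (row=1, col=5), facing North

Answer: Final position: (row=1, col=5), facing North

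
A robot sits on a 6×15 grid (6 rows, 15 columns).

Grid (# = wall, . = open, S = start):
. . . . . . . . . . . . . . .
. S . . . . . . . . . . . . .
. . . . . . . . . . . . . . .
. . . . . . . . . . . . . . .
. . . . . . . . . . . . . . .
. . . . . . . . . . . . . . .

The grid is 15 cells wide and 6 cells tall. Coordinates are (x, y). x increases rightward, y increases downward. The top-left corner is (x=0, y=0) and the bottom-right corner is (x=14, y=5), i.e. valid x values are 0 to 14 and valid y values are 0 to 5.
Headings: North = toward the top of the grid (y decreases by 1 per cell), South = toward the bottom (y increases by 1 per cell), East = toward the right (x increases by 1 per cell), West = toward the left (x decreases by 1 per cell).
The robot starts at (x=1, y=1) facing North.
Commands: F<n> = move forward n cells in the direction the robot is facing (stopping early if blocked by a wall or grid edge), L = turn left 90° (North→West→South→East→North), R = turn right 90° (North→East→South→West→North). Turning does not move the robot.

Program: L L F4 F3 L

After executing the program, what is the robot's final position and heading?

Answer: Final position: (x=1, y=5), facing East

Derivation:
Start: (x=1, y=1), facing North
  L: turn left, now facing West
  L: turn left, now facing South
  F4: move forward 4, now at (x=1, y=5)
  F3: move forward 0/3 (blocked), now at (x=1, y=5)
  L: turn left, now facing East
Final: (x=1, y=5), facing East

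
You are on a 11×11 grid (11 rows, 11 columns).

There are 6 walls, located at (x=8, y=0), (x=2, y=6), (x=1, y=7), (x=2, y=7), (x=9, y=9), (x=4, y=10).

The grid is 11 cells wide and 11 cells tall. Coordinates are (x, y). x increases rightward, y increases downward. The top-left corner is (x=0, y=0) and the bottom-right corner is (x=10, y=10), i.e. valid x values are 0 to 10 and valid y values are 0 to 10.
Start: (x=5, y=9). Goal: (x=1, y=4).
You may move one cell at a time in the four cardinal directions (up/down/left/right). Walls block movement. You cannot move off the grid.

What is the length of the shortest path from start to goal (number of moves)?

Answer: Shortest path length: 9

Derivation:
BFS from (x=5, y=9) until reaching (x=1, y=4):
  Distance 0: (x=5, y=9)
  Distance 1: (x=5, y=8), (x=4, y=9), (x=6, y=9), (x=5, y=10)
  Distance 2: (x=5, y=7), (x=4, y=8), (x=6, y=8), (x=3, y=9), (x=7, y=9), (x=6, y=10)
  Distance 3: (x=5, y=6), (x=4, y=7), (x=6, y=7), (x=3, y=8), (x=7, y=8), (x=2, y=9), (x=8, y=9), (x=3, y=10), (x=7, y=10)
  Distance 4: (x=5, y=5), (x=4, y=6), (x=6, y=6), (x=3, y=7), (x=7, y=7), (x=2, y=8), (x=8, y=8), (x=1, y=9), (x=2, y=10), (x=8, y=10)
  Distance 5: (x=5, y=4), (x=4, y=5), (x=6, y=5), (x=3, y=6), (x=7, y=6), (x=8, y=7), (x=1, y=8), (x=9, y=8), (x=0, y=9), (x=1, y=10), (x=9, y=10)
  Distance 6: (x=5, y=3), (x=4, y=4), (x=6, y=4), (x=3, y=5), (x=7, y=5), (x=8, y=6), (x=9, y=7), (x=0, y=8), (x=10, y=8), (x=0, y=10), (x=10, y=10)
  Distance 7: (x=5, y=2), (x=4, y=3), (x=6, y=3), (x=3, y=4), (x=7, y=4), (x=2, y=5), (x=8, y=5), (x=9, y=6), (x=0, y=7), (x=10, y=7), (x=10, y=9)
  Distance 8: (x=5, y=1), (x=4, y=2), (x=6, y=2), (x=3, y=3), (x=7, y=3), (x=2, y=4), (x=8, y=4), (x=1, y=5), (x=9, y=5), (x=0, y=6), (x=10, y=6)
  Distance 9: (x=5, y=0), (x=4, y=1), (x=6, y=1), (x=3, y=2), (x=7, y=2), (x=2, y=3), (x=8, y=3), (x=1, y=4), (x=9, y=4), (x=0, y=5), (x=10, y=5), (x=1, y=6)  <- goal reached here
One shortest path (9 moves): (x=5, y=9) -> (x=4, y=9) -> (x=3, y=9) -> (x=3, y=8) -> (x=3, y=7) -> (x=3, y=6) -> (x=3, y=5) -> (x=2, y=5) -> (x=1, y=5) -> (x=1, y=4)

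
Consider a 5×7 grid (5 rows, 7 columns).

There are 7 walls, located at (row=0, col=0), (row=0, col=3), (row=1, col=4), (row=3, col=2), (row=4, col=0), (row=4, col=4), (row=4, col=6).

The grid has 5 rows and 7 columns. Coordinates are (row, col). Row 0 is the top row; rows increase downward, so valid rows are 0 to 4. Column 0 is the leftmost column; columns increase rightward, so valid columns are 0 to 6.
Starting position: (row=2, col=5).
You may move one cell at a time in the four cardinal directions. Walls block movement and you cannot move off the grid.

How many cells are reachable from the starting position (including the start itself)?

Answer: Reachable cells: 28

Derivation:
BFS flood-fill from (row=2, col=5):
  Distance 0: (row=2, col=5)
  Distance 1: (row=1, col=5), (row=2, col=4), (row=2, col=6), (row=3, col=5)
  Distance 2: (row=0, col=5), (row=1, col=6), (row=2, col=3), (row=3, col=4), (row=3, col=6), (row=4, col=5)
  Distance 3: (row=0, col=4), (row=0, col=6), (row=1, col=3), (row=2, col=2), (row=3, col=3)
  Distance 4: (row=1, col=2), (row=2, col=1), (row=4, col=3)
  Distance 5: (row=0, col=2), (row=1, col=1), (row=2, col=0), (row=3, col=1), (row=4, col=2)
  Distance 6: (row=0, col=1), (row=1, col=0), (row=3, col=0), (row=4, col=1)
Total reachable: 28 (grid has 28 open cells total)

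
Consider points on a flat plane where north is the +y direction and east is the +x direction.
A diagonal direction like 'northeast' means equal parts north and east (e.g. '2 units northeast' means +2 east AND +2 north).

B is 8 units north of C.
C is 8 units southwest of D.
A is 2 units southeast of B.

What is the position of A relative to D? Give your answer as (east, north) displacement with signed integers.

Answer: A is at (east=-6, north=-2) relative to D.

Derivation:
Place D at the origin (east=0, north=0).
  C is 8 units southwest of D: delta (east=-8, north=-8); C at (east=-8, north=-8).
  B is 8 units north of C: delta (east=+0, north=+8); B at (east=-8, north=0).
  A is 2 units southeast of B: delta (east=+2, north=-2); A at (east=-6, north=-2).
Therefore A relative to D: (east=-6, north=-2).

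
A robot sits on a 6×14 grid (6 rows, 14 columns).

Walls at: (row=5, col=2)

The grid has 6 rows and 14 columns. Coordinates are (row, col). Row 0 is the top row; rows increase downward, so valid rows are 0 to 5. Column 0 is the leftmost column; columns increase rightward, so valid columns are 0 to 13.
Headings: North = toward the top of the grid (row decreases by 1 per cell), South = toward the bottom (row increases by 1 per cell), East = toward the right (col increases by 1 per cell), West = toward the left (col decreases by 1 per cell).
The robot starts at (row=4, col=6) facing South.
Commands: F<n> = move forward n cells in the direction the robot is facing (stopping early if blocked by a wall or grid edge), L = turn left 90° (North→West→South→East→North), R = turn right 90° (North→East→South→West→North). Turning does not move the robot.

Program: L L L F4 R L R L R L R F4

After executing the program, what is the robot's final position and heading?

Answer: Final position: (row=0, col=2), facing North

Derivation:
Start: (row=4, col=6), facing South
  L: turn left, now facing East
  L: turn left, now facing North
  L: turn left, now facing West
  F4: move forward 4, now at (row=4, col=2)
  R: turn right, now facing North
  L: turn left, now facing West
  R: turn right, now facing North
  L: turn left, now facing West
  R: turn right, now facing North
  L: turn left, now facing West
  R: turn right, now facing North
  F4: move forward 4, now at (row=0, col=2)
Final: (row=0, col=2), facing North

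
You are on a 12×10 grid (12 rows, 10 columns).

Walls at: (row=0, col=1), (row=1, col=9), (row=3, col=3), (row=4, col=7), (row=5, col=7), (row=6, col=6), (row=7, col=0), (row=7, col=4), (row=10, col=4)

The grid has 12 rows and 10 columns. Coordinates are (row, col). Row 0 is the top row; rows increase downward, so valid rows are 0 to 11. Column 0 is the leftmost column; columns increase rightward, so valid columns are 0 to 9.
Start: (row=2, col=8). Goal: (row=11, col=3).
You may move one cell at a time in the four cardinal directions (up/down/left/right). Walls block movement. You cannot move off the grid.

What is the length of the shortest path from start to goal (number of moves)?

BFS from (row=2, col=8) until reaching (row=11, col=3):
  Distance 0: (row=2, col=8)
  Distance 1: (row=1, col=8), (row=2, col=7), (row=2, col=9), (row=3, col=8)
  Distance 2: (row=0, col=8), (row=1, col=7), (row=2, col=6), (row=3, col=7), (row=3, col=9), (row=4, col=8)
  Distance 3: (row=0, col=7), (row=0, col=9), (row=1, col=6), (row=2, col=5), (row=3, col=6), (row=4, col=9), (row=5, col=8)
  Distance 4: (row=0, col=6), (row=1, col=5), (row=2, col=4), (row=3, col=5), (row=4, col=6), (row=5, col=9), (row=6, col=8)
  Distance 5: (row=0, col=5), (row=1, col=4), (row=2, col=3), (row=3, col=4), (row=4, col=5), (row=5, col=6), (row=6, col=7), (row=6, col=9), (row=7, col=8)
  Distance 6: (row=0, col=4), (row=1, col=3), (row=2, col=2), (row=4, col=4), (row=5, col=5), (row=7, col=7), (row=7, col=9), (row=8, col=8)
  Distance 7: (row=0, col=3), (row=1, col=2), (row=2, col=1), (row=3, col=2), (row=4, col=3), (row=5, col=4), (row=6, col=5), (row=7, col=6), (row=8, col=7), (row=8, col=9), (row=9, col=8)
  Distance 8: (row=0, col=2), (row=1, col=1), (row=2, col=0), (row=3, col=1), (row=4, col=2), (row=5, col=3), (row=6, col=4), (row=7, col=5), (row=8, col=6), (row=9, col=7), (row=9, col=9), (row=10, col=8)
  Distance 9: (row=1, col=0), (row=3, col=0), (row=4, col=1), (row=5, col=2), (row=6, col=3), (row=8, col=5), (row=9, col=6), (row=10, col=7), (row=10, col=9), (row=11, col=8)
  Distance 10: (row=0, col=0), (row=4, col=0), (row=5, col=1), (row=6, col=2), (row=7, col=3), (row=8, col=4), (row=9, col=5), (row=10, col=6), (row=11, col=7), (row=11, col=9)
  Distance 11: (row=5, col=0), (row=6, col=1), (row=7, col=2), (row=8, col=3), (row=9, col=4), (row=10, col=5), (row=11, col=6)
  Distance 12: (row=6, col=0), (row=7, col=1), (row=8, col=2), (row=9, col=3), (row=11, col=5)
  Distance 13: (row=8, col=1), (row=9, col=2), (row=10, col=3), (row=11, col=4)
  Distance 14: (row=8, col=0), (row=9, col=1), (row=10, col=2), (row=11, col=3)  <- goal reached here
One shortest path (14 moves): (row=2, col=8) -> (row=2, col=7) -> (row=2, col=6) -> (row=2, col=5) -> (row=2, col=4) -> (row=3, col=4) -> (row=4, col=4) -> (row=4, col=3) -> (row=5, col=3) -> (row=6, col=3) -> (row=7, col=3) -> (row=8, col=3) -> (row=9, col=3) -> (row=10, col=3) -> (row=11, col=3)

Answer: Shortest path length: 14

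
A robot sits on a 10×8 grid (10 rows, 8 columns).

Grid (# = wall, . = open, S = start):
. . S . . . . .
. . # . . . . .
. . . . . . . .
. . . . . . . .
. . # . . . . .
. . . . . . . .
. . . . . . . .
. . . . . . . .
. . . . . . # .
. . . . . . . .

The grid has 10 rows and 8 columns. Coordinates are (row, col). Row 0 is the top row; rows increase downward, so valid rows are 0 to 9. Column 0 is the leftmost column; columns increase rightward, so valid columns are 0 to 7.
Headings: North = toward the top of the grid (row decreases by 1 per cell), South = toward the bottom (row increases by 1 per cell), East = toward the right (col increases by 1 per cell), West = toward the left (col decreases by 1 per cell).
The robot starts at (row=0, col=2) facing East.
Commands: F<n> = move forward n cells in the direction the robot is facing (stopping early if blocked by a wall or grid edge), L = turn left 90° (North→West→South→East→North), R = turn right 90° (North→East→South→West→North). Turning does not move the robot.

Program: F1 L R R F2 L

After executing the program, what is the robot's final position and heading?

Answer: Final position: (row=2, col=3), facing East

Derivation:
Start: (row=0, col=2), facing East
  F1: move forward 1, now at (row=0, col=3)
  L: turn left, now facing North
  R: turn right, now facing East
  R: turn right, now facing South
  F2: move forward 2, now at (row=2, col=3)
  L: turn left, now facing East
Final: (row=2, col=3), facing East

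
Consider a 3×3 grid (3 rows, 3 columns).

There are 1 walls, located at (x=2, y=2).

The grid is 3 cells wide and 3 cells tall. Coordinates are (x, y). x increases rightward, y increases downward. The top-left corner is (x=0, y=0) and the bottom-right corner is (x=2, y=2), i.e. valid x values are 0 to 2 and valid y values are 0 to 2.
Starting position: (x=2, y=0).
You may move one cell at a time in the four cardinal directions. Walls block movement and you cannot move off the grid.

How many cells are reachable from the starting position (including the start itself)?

Answer: Reachable cells: 8

Derivation:
BFS flood-fill from (x=2, y=0):
  Distance 0: (x=2, y=0)
  Distance 1: (x=1, y=0), (x=2, y=1)
  Distance 2: (x=0, y=0), (x=1, y=1)
  Distance 3: (x=0, y=1), (x=1, y=2)
  Distance 4: (x=0, y=2)
Total reachable: 8 (grid has 8 open cells total)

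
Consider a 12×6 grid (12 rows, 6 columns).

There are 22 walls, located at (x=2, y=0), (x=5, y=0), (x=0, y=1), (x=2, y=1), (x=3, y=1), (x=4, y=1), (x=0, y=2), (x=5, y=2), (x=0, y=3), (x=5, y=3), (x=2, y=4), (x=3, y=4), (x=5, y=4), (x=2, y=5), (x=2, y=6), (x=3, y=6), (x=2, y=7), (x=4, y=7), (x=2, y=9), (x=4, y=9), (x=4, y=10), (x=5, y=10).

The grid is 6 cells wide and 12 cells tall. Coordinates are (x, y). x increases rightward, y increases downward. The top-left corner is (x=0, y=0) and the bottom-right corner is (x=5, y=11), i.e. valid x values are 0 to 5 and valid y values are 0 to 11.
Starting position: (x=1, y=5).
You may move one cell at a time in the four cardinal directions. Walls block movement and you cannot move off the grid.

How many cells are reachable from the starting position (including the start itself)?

Answer: Reachable cells: 47

Derivation:
BFS flood-fill from (x=1, y=5):
  Distance 0: (x=1, y=5)
  Distance 1: (x=1, y=4), (x=0, y=5), (x=1, y=6)
  Distance 2: (x=1, y=3), (x=0, y=4), (x=0, y=6), (x=1, y=7)
  Distance 3: (x=1, y=2), (x=2, y=3), (x=0, y=7), (x=1, y=8)
  Distance 4: (x=1, y=1), (x=2, y=2), (x=3, y=3), (x=0, y=8), (x=2, y=8), (x=1, y=9)
  Distance 5: (x=1, y=0), (x=3, y=2), (x=4, y=3), (x=3, y=8), (x=0, y=9), (x=1, y=10)
  Distance 6: (x=0, y=0), (x=4, y=2), (x=4, y=4), (x=3, y=7), (x=4, y=8), (x=3, y=9), (x=0, y=10), (x=2, y=10), (x=1, y=11)
  Distance 7: (x=4, y=5), (x=5, y=8), (x=3, y=10), (x=0, y=11), (x=2, y=11)
  Distance 8: (x=3, y=5), (x=5, y=5), (x=4, y=6), (x=5, y=7), (x=5, y=9), (x=3, y=11)
  Distance 9: (x=5, y=6), (x=4, y=11)
  Distance 10: (x=5, y=11)
Total reachable: 47 (grid has 50 open cells total)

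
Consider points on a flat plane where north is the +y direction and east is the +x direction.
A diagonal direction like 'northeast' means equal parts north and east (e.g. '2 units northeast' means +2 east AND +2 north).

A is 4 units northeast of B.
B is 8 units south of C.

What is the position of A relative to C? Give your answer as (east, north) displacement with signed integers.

Place C at the origin (east=0, north=0).
  B is 8 units south of C: delta (east=+0, north=-8); B at (east=0, north=-8).
  A is 4 units northeast of B: delta (east=+4, north=+4); A at (east=4, north=-4).
Therefore A relative to C: (east=4, north=-4).

Answer: A is at (east=4, north=-4) relative to C.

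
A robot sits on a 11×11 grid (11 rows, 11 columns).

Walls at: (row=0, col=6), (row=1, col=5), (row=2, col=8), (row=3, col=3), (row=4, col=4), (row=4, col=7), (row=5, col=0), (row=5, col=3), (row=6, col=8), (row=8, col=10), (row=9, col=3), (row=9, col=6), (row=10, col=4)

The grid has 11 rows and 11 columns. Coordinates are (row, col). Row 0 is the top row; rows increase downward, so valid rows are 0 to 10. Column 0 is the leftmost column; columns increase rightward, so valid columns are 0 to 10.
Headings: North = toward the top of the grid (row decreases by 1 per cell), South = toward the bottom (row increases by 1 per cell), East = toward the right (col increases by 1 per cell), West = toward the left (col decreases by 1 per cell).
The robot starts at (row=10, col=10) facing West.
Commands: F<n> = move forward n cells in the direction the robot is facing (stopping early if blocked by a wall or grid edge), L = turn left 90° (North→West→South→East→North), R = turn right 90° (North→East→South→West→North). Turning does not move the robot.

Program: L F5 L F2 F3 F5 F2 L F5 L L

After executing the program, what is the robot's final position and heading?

Answer: Final position: (row=9, col=10), facing South

Derivation:
Start: (row=10, col=10), facing West
  L: turn left, now facing South
  F5: move forward 0/5 (blocked), now at (row=10, col=10)
  L: turn left, now facing East
  F2: move forward 0/2 (blocked), now at (row=10, col=10)
  F3: move forward 0/3 (blocked), now at (row=10, col=10)
  F5: move forward 0/5 (blocked), now at (row=10, col=10)
  F2: move forward 0/2 (blocked), now at (row=10, col=10)
  L: turn left, now facing North
  F5: move forward 1/5 (blocked), now at (row=9, col=10)
  L: turn left, now facing West
  L: turn left, now facing South
Final: (row=9, col=10), facing South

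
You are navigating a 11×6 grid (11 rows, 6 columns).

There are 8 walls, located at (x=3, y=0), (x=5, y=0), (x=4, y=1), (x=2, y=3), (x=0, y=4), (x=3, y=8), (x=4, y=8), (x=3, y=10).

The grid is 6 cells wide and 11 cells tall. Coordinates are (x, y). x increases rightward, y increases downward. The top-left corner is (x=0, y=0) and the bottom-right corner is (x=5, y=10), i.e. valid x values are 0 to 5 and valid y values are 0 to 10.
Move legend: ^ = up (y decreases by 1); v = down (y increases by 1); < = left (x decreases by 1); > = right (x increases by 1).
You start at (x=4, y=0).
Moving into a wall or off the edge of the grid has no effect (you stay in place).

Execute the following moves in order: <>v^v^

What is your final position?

Answer: Final position: (x=4, y=0)

Derivation:
Start: (x=4, y=0)
  < (left): blocked, stay at (x=4, y=0)
  > (right): blocked, stay at (x=4, y=0)
  v (down): blocked, stay at (x=4, y=0)
  ^ (up): blocked, stay at (x=4, y=0)
  v (down): blocked, stay at (x=4, y=0)
  ^ (up): blocked, stay at (x=4, y=0)
Final: (x=4, y=0)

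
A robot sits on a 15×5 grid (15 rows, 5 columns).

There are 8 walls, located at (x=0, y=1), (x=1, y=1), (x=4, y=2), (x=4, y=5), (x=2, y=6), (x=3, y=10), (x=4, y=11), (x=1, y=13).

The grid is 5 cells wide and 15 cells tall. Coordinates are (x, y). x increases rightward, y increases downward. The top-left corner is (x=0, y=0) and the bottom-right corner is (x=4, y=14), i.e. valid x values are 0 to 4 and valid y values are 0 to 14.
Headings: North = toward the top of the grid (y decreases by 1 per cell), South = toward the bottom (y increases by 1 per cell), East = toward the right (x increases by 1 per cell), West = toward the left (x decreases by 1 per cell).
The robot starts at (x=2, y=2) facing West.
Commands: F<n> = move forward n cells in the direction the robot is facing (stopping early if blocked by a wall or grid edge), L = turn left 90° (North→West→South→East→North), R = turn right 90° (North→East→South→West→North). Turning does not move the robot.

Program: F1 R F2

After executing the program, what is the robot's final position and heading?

Answer: Final position: (x=1, y=2), facing North

Derivation:
Start: (x=2, y=2), facing West
  F1: move forward 1, now at (x=1, y=2)
  R: turn right, now facing North
  F2: move forward 0/2 (blocked), now at (x=1, y=2)
Final: (x=1, y=2), facing North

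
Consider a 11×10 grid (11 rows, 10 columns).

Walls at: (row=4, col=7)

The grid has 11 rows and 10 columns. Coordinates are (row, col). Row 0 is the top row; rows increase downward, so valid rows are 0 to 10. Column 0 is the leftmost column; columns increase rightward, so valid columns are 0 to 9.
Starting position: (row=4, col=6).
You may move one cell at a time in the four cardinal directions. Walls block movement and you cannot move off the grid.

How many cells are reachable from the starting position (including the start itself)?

Answer: Reachable cells: 109

Derivation:
BFS flood-fill from (row=4, col=6):
  Distance 0: (row=4, col=6)
  Distance 1: (row=3, col=6), (row=4, col=5), (row=5, col=6)
  Distance 2: (row=2, col=6), (row=3, col=5), (row=3, col=7), (row=4, col=4), (row=5, col=5), (row=5, col=7), (row=6, col=6)
  Distance 3: (row=1, col=6), (row=2, col=5), (row=2, col=7), (row=3, col=4), (row=3, col=8), (row=4, col=3), (row=5, col=4), (row=5, col=8), (row=6, col=5), (row=6, col=7), (row=7, col=6)
  Distance 4: (row=0, col=6), (row=1, col=5), (row=1, col=7), (row=2, col=4), (row=2, col=8), (row=3, col=3), (row=3, col=9), (row=4, col=2), (row=4, col=8), (row=5, col=3), (row=5, col=9), (row=6, col=4), (row=6, col=8), (row=7, col=5), (row=7, col=7), (row=8, col=6)
  Distance 5: (row=0, col=5), (row=0, col=7), (row=1, col=4), (row=1, col=8), (row=2, col=3), (row=2, col=9), (row=3, col=2), (row=4, col=1), (row=4, col=9), (row=5, col=2), (row=6, col=3), (row=6, col=9), (row=7, col=4), (row=7, col=8), (row=8, col=5), (row=8, col=7), (row=9, col=6)
  Distance 6: (row=0, col=4), (row=0, col=8), (row=1, col=3), (row=1, col=9), (row=2, col=2), (row=3, col=1), (row=4, col=0), (row=5, col=1), (row=6, col=2), (row=7, col=3), (row=7, col=9), (row=8, col=4), (row=8, col=8), (row=9, col=5), (row=9, col=7), (row=10, col=6)
  Distance 7: (row=0, col=3), (row=0, col=9), (row=1, col=2), (row=2, col=1), (row=3, col=0), (row=5, col=0), (row=6, col=1), (row=7, col=2), (row=8, col=3), (row=8, col=9), (row=9, col=4), (row=9, col=8), (row=10, col=5), (row=10, col=7)
  Distance 8: (row=0, col=2), (row=1, col=1), (row=2, col=0), (row=6, col=0), (row=7, col=1), (row=8, col=2), (row=9, col=3), (row=9, col=9), (row=10, col=4), (row=10, col=8)
  Distance 9: (row=0, col=1), (row=1, col=0), (row=7, col=0), (row=8, col=1), (row=9, col=2), (row=10, col=3), (row=10, col=9)
  Distance 10: (row=0, col=0), (row=8, col=0), (row=9, col=1), (row=10, col=2)
  Distance 11: (row=9, col=0), (row=10, col=1)
  Distance 12: (row=10, col=0)
Total reachable: 109 (grid has 109 open cells total)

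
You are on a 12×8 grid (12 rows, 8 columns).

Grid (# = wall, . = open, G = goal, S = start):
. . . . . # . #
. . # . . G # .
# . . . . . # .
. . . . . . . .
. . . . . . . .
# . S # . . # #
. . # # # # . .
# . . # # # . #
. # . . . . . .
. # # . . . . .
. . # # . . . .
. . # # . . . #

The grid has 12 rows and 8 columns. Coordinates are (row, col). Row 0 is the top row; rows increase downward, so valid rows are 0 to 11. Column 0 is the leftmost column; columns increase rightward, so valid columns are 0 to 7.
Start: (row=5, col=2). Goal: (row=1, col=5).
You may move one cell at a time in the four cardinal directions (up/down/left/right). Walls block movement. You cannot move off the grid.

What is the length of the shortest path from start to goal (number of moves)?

Answer: Shortest path length: 7

Derivation:
BFS from (row=5, col=2) until reaching (row=1, col=5):
  Distance 0: (row=5, col=2)
  Distance 1: (row=4, col=2), (row=5, col=1)
  Distance 2: (row=3, col=2), (row=4, col=1), (row=4, col=3), (row=6, col=1)
  Distance 3: (row=2, col=2), (row=3, col=1), (row=3, col=3), (row=4, col=0), (row=4, col=4), (row=6, col=0), (row=7, col=1)
  Distance 4: (row=2, col=1), (row=2, col=3), (row=3, col=0), (row=3, col=4), (row=4, col=5), (row=5, col=4), (row=7, col=2)
  Distance 5: (row=1, col=1), (row=1, col=3), (row=2, col=4), (row=3, col=5), (row=4, col=6), (row=5, col=5), (row=8, col=2)
  Distance 6: (row=0, col=1), (row=0, col=3), (row=1, col=0), (row=1, col=4), (row=2, col=5), (row=3, col=6), (row=4, col=7), (row=8, col=3)
  Distance 7: (row=0, col=0), (row=0, col=2), (row=0, col=4), (row=1, col=5), (row=3, col=7), (row=8, col=4), (row=9, col=3)  <- goal reached here
One shortest path (7 moves): (row=5, col=2) -> (row=4, col=2) -> (row=4, col=3) -> (row=4, col=4) -> (row=4, col=5) -> (row=3, col=5) -> (row=2, col=5) -> (row=1, col=5)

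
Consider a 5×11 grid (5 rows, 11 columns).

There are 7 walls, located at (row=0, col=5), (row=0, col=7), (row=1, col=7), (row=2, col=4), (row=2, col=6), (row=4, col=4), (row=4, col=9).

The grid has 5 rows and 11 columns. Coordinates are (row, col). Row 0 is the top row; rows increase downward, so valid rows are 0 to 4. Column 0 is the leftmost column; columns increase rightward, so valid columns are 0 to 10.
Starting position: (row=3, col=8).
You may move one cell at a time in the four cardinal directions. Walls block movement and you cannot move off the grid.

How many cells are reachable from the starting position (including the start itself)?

BFS flood-fill from (row=3, col=8):
  Distance 0: (row=3, col=8)
  Distance 1: (row=2, col=8), (row=3, col=7), (row=3, col=9), (row=4, col=8)
  Distance 2: (row=1, col=8), (row=2, col=7), (row=2, col=9), (row=3, col=6), (row=3, col=10), (row=4, col=7)
  Distance 3: (row=0, col=8), (row=1, col=9), (row=2, col=10), (row=3, col=5), (row=4, col=6), (row=4, col=10)
  Distance 4: (row=0, col=9), (row=1, col=10), (row=2, col=5), (row=3, col=4), (row=4, col=5)
  Distance 5: (row=0, col=10), (row=1, col=5), (row=3, col=3)
  Distance 6: (row=1, col=4), (row=1, col=6), (row=2, col=3), (row=3, col=2), (row=4, col=3)
  Distance 7: (row=0, col=4), (row=0, col=6), (row=1, col=3), (row=2, col=2), (row=3, col=1), (row=4, col=2)
  Distance 8: (row=0, col=3), (row=1, col=2), (row=2, col=1), (row=3, col=0), (row=4, col=1)
  Distance 9: (row=0, col=2), (row=1, col=1), (row=2, col=0), (row=4, col=0)
  Distance 10: (row=0, col=1), (row=1, col=0)
  Distance 11: (row=0, col=0)
Total reachable: 48 (grid has 48 open cells total)

Answer: Reachable cells: 48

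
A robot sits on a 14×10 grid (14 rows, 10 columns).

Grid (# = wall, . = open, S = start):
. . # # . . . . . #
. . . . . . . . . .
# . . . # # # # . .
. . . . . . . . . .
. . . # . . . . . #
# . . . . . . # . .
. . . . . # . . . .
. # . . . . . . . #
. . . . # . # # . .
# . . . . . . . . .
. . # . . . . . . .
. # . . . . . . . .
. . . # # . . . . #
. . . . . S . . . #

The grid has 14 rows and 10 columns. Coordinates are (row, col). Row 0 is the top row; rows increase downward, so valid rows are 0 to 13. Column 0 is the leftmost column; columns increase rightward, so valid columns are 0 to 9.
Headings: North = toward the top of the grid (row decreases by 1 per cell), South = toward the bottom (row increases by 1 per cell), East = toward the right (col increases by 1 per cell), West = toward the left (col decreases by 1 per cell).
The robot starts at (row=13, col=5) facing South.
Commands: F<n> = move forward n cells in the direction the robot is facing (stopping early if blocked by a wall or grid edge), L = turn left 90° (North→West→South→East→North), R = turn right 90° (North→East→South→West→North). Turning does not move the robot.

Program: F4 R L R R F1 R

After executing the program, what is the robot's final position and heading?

Answer: Final position: (row=12, col=5), facing East

Derivation:
Start: (row=13, col=5), facing South
  F4: move forward 0/4 (blocked), now at (row=13, col=5)
  R: turn right, now facing West
  L: turn left, now facing South
  R: turn right, now facing West
  R: turn right, now facing North
  F1: move forward 1, now at (row=12, col=5)
  R: turn right, now facing East
Final: (row=12, col=5), facing East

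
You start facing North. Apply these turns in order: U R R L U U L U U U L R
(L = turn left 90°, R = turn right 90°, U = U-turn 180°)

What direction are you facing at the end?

Start: North
  U (U-turn (180°)) -> South
  R (right (90° clockwise)) -> West
  R (right (90° clockwise)) -> North
  L (left (90° counter-clockwise)) -> West
  U (U-turn (180°)) -> East
  U (U-turn (180°)) -> West
  L (left (90° counter-clockwise)) -> South
  U (U-turn (180°)) -> North
  U (U-turn (180°)) -> South
  U (U-turn (180°)) -> North
  L (left (90° counter-clockwise)) -> West
  R (right (90° clockwise)) -> North
Final: North

Answer: Final heading: North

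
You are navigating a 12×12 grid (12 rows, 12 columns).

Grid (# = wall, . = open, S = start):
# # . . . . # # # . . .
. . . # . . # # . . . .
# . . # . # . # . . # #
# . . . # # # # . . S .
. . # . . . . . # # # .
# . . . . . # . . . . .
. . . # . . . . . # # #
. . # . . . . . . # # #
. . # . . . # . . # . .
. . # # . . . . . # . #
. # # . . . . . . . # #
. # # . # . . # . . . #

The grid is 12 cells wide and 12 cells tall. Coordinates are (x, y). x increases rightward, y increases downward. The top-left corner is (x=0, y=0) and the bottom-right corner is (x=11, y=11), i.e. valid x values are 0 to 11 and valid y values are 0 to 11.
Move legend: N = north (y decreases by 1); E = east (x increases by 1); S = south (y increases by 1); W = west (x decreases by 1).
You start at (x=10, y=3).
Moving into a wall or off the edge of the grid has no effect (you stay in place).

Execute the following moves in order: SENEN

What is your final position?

Start: (x=10, y=3)
  S (south): blocked, stay at (x=10, y=3)
  E (east): (x=10, y=3) -> (x=11, y=3)
  N (north): blocked, stay at (x=11, y=3)
  E (east): blocked, stay at (x=11, y=3)
  N (north): blocked, stay at (x=11, y=3)
Final: (x=11, y=3)

Answer: Final position: (x=11, y=3)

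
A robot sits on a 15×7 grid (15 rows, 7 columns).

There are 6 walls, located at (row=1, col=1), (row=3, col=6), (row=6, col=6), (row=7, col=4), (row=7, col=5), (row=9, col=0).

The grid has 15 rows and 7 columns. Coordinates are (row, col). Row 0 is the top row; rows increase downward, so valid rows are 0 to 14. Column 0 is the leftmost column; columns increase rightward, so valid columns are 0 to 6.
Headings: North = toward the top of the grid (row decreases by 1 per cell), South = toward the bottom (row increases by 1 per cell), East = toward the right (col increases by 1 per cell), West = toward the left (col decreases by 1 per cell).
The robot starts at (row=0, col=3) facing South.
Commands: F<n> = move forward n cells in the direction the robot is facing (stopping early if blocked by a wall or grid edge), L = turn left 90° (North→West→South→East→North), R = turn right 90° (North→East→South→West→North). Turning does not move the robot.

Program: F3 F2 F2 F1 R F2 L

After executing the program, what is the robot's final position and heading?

Answer: Final position: (row=8, col=1), facing South

Derivation:
Start: (row=0, col=3), facing South
  F3: move forward 3, now at (row=3, col=3)
  F2: move forward 2, now at (row=5, col=3)
  F2: move forward 2, now at (row=7, col=3)
  F1: move forward 1, now at (row=8, col=3)
  R: turn right, now facing West
  F2: move forward 2, now at (row=8, col=1)
  L: turn left, now facing South
Final: (row=8, col=1), facing South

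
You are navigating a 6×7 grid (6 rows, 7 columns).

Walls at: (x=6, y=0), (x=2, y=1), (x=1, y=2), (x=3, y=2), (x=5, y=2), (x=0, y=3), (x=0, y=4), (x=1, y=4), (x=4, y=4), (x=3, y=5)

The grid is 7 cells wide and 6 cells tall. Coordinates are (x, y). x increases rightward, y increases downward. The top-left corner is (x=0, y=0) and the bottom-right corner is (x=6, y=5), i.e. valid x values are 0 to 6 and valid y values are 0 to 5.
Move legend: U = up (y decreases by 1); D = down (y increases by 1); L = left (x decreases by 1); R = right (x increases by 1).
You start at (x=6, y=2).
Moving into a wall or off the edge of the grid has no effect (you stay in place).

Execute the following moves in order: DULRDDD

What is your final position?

Answer: Final position: (x=6, y=5)

Derivation:
Start: (x=6, y=2)
  D (down): (x=6, y=2) -> (x=6, y=3)
  U (up): (x=6, y=3) -> (x=6, y=2)
  L (left): blocked, stay at (x=6, y=2)
  R (right): blocked, stay at (x=6, y=2)
  D (down): (x=6, y=2) -> (x=6, y=3)
  D (down): (x=6, y=3) -> (x=6, y=4)
  D (down): (x=6, y=4) -> (x=6, y=5)
Final: (x=6, y=5)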